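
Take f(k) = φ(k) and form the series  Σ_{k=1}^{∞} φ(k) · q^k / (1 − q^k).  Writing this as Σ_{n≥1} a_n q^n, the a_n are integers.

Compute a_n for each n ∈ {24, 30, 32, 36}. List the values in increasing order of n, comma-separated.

n=24: 1·24 2·12 3·8 4·6 6·4 8·3 12·2 24·1  φ→[1+1+2+2+2+4+4+8]=24
d|30:{1,2,3,5,6,10,15,30}  Σφ=1+1+2+4+2+4+8+8=30
n=32: 32·1 16·2 8·4 4·8 2·16 1·32  φ→[16+8+4+2+1+1]=32
q^36  k|36↦φ(k): 36:12 18:6 12:4 9:6 6:2 4:2 3:2 2:1 1:1  a_36=36

24, 30, 32, 36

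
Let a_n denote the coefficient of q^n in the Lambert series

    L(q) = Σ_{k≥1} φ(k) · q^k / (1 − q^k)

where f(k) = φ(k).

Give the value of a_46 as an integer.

d|46:{1,2,23,46}  Σφ=1+1+22+22=46

a_46 = 46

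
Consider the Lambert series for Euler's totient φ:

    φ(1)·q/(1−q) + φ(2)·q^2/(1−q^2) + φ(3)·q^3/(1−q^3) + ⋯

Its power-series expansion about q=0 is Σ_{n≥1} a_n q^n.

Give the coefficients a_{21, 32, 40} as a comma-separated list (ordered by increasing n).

q^21  k|21↦φ(k): 21:12 7:6 3:2 1:1  a_21=21
[q^32] φ(32)=16,φ(16)=8,φ(8)=4,φ(4)=2,φ(2)=1,φ(1)=1 ⇒ 32
q^40  k|40↦φ(k): 1:1 2:1 4:2 5:4 8:4 10:4 20:8 40:16  a_40=40

21, 32, 40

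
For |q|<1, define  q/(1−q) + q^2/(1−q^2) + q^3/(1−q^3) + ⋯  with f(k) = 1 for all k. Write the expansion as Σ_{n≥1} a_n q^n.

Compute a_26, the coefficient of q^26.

a_26 = 4

n=26: 1·26 2·13 13·2 26·1  f→[1+1+1+1]=4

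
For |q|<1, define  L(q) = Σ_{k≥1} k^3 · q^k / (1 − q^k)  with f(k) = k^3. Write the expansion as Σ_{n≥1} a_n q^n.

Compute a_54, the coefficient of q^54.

d|54:{1,2,3,6,9,18,27,54}  Σf=1+8+27+216+729+5832+19683+157464=183960

a_54 = 183960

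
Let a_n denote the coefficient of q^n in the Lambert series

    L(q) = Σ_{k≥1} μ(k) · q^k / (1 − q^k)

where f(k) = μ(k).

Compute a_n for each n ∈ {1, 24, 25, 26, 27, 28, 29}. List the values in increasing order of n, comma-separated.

1, 0, 0, 0, 0, 0, 0

n=1: 1·1  μ→[1]=1
n=24: 24·1 12·2 8·3 6·4 4·6 3·8 2·12 1·24  μ→[0+0+0+1+0+(-1)+(-1)+1]=0
n=25: 25·1 5·5 1·25  μ→[0+(-1)+1]=0
q^26  k|26↦μ(k): 1:1 2:-1 13:-1 26:1  a_26=0
q^27  k|27↦μ(k): 27:0 9:0 3:-1 1:1  a_27=0
d|28:{1,2,4,7,14,28}  Σμ=1+(-1)+0+(-1)+1+0=0
n=29: 29·1 1·29  μ→[(-1)+1]=0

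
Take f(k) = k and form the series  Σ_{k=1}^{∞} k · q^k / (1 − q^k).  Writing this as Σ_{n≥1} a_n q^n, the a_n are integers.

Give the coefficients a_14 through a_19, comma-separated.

24, 24, 31, 18, 39, 20

q^14  k|14↦f(k): 1:1 2:2 7:7 14:14  a_14=24
d|15:{15,5,3,1}  Σf=15+5+3+1=24
q^16  k|16↦f(k): 16:16 8:8 4:4 2:2 1:1  a_16=31
n=17: 1·17 17·1  f→[1+17]=18
n=18: 1·18 2·9 3·6 6·3 9·2 18·1  f→[1+2+3+6+9+18]=39
q^19  k|19↦f(k): 19:19 1:1  a_19=20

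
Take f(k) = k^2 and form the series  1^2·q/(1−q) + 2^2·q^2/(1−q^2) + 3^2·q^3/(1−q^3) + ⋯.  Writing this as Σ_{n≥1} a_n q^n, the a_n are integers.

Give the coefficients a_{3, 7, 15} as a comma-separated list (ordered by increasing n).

n=3: 1·3 3·1  f→[1+9]=10
d|7:{7,1}  Σf=49+1=50
d|15:{1,3,5,15}  Σf=1+9+25+225=260

10, 50, 260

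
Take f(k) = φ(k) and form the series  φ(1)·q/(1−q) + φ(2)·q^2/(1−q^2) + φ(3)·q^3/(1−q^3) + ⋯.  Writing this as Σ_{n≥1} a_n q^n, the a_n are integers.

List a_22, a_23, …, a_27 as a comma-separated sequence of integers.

[q^22] φ(1)=1,φ(2)=1,φ(11)=10,φ(22)=10 ⇒ 22
n=23: 23·1 1·23  φ→[22+1]=23
q^24  k|24↦φ(k): 24:8 12:4 8:4 6:2 4:2 3:2 2:1 1:1  a_24=24
n=25: 25·1 5·5 1·25  φ→[20+4+1]=25
[q^26] φ(26)=12,φ(13)=12,φ(2)=1,φ(1)=1 ⇒ 26
n=27: 1·27 3·9 9·3 27·1  φ→[1+2+6+18]=27

22, 23, 24, 25, 26, 27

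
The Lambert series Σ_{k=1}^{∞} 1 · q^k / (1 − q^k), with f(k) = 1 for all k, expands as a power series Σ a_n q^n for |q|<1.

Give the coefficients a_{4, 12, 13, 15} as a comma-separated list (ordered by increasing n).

q^4  k|4↦f(k): 4:1 2:1 1:1  a_4=3
d|12:{1,2,3,4,6,12}  Σf=1+1+1+1+1+1=6
[q^13] f(1)=1,f(13)=1 ⇒ 2
n=15: 1·15 3·5 5·3 15·1  f→[1+1+1+1]=4

3, 6, 2, 4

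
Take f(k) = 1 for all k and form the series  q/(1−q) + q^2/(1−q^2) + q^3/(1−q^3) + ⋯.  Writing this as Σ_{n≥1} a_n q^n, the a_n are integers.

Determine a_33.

a_33 = 4

q^33  k|33↦f(k): 33:1 11:1 3:1 1:1  a_33=4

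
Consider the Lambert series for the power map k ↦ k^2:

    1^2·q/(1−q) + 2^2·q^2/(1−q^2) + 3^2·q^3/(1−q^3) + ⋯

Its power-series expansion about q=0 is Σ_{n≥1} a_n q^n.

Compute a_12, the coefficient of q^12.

q^12  k|12↦f(k): 12:144 6:36 4:16 3:9 2:4 1:1  a_12=210

a_12 = 210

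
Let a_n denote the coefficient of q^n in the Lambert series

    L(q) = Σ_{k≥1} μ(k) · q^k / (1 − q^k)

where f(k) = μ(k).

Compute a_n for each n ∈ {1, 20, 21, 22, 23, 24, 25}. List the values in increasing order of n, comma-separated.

q^1  k|1↦μ(k): 1:1  a_1=1
q^20  k|20↦μ(k): 20:0 10:1 5:-1 4:0 2:-1 1:1  a_20=0
d|21:{1,3,7,21}  Σμ=1+(-1)+(-1)+1=0
q^22  k|22↦μ(k): 22:1 11:-1 2:-1 1:1  a_22=0
n=23: 23·1 1·23  μ→[(-1)+1]=0
n=24: 1·24 2·12 3·8 4·6 6·4 8·3 12·2 24·1  μ→[1+(-1)+(-1)+0+1+0+0+0]=0
d|25:{1,5,25}  Σμ=1+(-1)+0=0

1, 0, 0, 0, 0, 0, 0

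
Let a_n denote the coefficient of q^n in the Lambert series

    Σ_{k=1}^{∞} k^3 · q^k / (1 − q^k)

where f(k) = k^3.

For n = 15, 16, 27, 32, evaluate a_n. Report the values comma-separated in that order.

q^15  k|15↦f(k): 15:3375 5:125 3:27 1:1  a_15=3528
n=16: 16·1 8·2 4·4 2·8 1·16  f→[4096+512+64+8+1]=4681
[q^27] f(27)=19683,f(9)=729,f(3)=27,f(1)=1 ⇒ 20440
[q^32] f(32)=32768,f(16)=4096,f(8)=512,f(4)=64,f(2)=8,f(1)=1 ⇒ 37449

3528, 4681, 20440, 37449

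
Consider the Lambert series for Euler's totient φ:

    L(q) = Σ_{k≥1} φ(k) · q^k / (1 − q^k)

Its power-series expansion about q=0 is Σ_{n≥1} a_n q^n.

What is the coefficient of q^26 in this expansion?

n=26: 26·1 13·2 2·13 1·26  φ→[12+12+1+1]=26

a_26 = 26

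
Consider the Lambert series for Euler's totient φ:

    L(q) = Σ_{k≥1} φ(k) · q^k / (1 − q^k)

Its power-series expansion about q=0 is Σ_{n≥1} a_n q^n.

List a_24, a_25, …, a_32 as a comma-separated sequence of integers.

q^24  k|24↦φ(k): 1:1 2:1 3:2 4:2 6:2 8:4 12:4 24:8  a_24=24
d|25:{25,5,1}  Σφ=20+4+1=25
[q^26] φ(26)=12,φ(13)=12,φ(2)=1,φ(1)=1 ⇒ 26
[q^27] φ(1)=1,φ(3)=2,φ(9)=6,φ(27)=18 ⇒ 27
[q^28] φ(1)=1,φ(2)=1,φ(4)=2,φ(7)=6,φ(14)=6,φ(28)=12 ⇒ 28
[q^29] φ(1)=1,φ(29)=28 ⇒ 29
d|30:{1,2,3,5,6,10,15,30}  Σφ=1+1+2+4+2+4+8+8=30
[q^31] φ(31)=30,φ(1)=1 ⇒ 31
[q^32] φ(32)=16,φ(16)=8,φ(8)=4,φ(4)=2,φ(2)=1,φ(1)=1 ⇒ 32

24, 25, 26, 27, 28, 29, 30, 31, 32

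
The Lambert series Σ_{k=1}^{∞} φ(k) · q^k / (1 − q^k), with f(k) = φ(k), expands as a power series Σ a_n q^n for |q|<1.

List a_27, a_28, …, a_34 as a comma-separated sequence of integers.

q^27  k|27↦φ(k): 27:18 9:6 3:2 1:1  a_27=27
[q^28] φ(1)=1,φ(2)=1,φ(4)=2,φ(7)=6,φ(14)=6,φ(28)=12 ⇒ 28
n=29: 1·29 29·1  φ→[1+28]=29
q^30  k|30↦φ(k): 30:8 15:8 10:4 6:2 5:4 3:2 2:1 1:1  a_30=30
[q^31] φ(31)=30,φ(1)=1 ⇒ 31
d|32:{1,2,4,8,16,32}  Σφ=1+1+2+4+8+16=32
d|33:{1,3,11,33}  Σφ=1+2+10+20=33
q^34  k|34↦φ(k): 34:16 17:16 2:1 1:1  a_34=34

27, 28, 29, 30, 31, 32, 33, 34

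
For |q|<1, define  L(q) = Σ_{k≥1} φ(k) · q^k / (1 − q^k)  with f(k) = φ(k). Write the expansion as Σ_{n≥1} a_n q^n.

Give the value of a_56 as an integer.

[q^56] φ(1)=1,φ(2)=1,φ(4)=2,φ(7)=6,φ(8)=4,φ(14)=6,φ(28)=12,φ(56)=24 ⇒ 56

a_56 = 56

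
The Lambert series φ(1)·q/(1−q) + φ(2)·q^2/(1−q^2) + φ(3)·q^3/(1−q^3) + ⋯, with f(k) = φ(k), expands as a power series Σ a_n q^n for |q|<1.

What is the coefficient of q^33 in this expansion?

n=33: 33·1 11·3 3·11 1·33  φ→[20+10+2+1]=33

a_33 = 33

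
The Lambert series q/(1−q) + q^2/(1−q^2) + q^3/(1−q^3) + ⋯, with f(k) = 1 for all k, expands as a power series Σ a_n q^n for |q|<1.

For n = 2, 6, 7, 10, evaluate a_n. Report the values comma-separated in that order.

2, 4, 2, 4

[q^2] f(1)=1,f(2)=1 ⇒ 2
n=6: 6·1 3·2 2·3 1·6  f→[1+1+1+1]=4
[q^7] f(7)=1,f(1)=1 ⇒ 2
d|10:{10,5,2,1}  Σf=1+1+1+1=4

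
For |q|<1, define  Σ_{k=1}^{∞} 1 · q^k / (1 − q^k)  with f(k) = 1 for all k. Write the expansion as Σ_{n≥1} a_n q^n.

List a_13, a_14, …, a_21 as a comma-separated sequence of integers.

n=13: 1·13 13·1  f→[1+1]=2
n=14: 14·1 7·2 2·7 1·14  f→[1+1+1+1]=4
q^15  k|15↦f(k): 1:1 3:1 5:1 15:1  a_15=4
n=16: 1·16 2·8 4·4 8·2 16·1  f→[1+1+1+1+1]=5
d|17:{1,17}  Σf=1+1=2
n=18: 1·18 2·9 3·6 6·3 9·2 18·1  f→[1+1+1+1+1+1]=6
[q^19] f(19)=1,f(1)=1 ⇒ 2
d|20:{1,2,4,5,10,20}  Σf=1+1+1+1+1+1=6
[q^21] f(1)=1,f(3)=1,f(7)=1,f(21)=1 ⇒ 4

2, 4, 4, 5, 2, 6, 2, 6, 4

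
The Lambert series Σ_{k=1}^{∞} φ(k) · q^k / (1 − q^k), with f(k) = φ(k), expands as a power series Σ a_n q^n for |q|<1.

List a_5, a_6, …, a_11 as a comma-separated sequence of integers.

n=5: 1·5 5·1  φ→[1+4]=5
n=6: 1·6 2·3 3·2 6·1  φ→[1+1+2+2]=6
[q^7] φ(1)=1,φ(7)=6 ⇒ 7
q^8  k|8↦φ(k): 1:1 2:1 4:2 8:4  a_8=8
[q^9] φ(1)=1,φ(3)=2,φ(9)=6 ⇒ 9
n=10: 10·1 5·2 2·5 1·10  φ→[4+4+1+1]=10
q^11  k|11↦φ(k): 11:10 1:1  a_11=11

5, 6, 7, 8, 9, 10, 11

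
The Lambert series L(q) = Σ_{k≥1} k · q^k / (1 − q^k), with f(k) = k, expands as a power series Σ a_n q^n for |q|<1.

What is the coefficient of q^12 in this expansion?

a_12 = 28

q^12  k|12↦f(k): 12:12 6:6 4:4 3:3 2:2 1:1  a_12=28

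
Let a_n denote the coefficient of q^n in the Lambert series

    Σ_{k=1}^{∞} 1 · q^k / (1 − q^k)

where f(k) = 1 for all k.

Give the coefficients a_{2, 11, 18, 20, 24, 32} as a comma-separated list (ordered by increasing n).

2, 2, 6, 6, 8, 6

q^2  k|2↦f(k): 2:1 1:1  a_2=2
n=11: 1·11 11·1  f→[1+1]=2
q^18  k|18↦f(k): 1:1 2:1 3:1 6:1 9:1 18:1  a_18=6
d|20:{1,2,4,5,10,20}  Σf=1+1+1+1+1+1=6
[q^24] f(24)=1,f(12)=1,f(8)=1,f(6)=1,f(4)=1,f(3)=1,f(2)=1,f(1)=1 ⇒ 8
q^32  k|32↦f(k): 1:1 2:1 4:1 8:1 16:1 32:1  a_32=6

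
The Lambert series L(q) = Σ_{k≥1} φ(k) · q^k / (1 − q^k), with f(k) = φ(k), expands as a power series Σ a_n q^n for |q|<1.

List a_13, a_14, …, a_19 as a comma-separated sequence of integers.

n=13: 1·13 13·1  φ→[1+12]=13
q^14  k|14↦φ(k): 1:1 2:1 7:6 14:6  a_14=14
[q^15] φ(1)=1,φ(3)=2,φ(5)=4,φ(15)=8 ⇒ 15
d|16:{16,8,4,2,1}  Σφ=8+4+2+1+1=16
q^17  k|17↦φ(k): 1:1 17:16  a_17=17
[q^18] φ(18)=6,φ(9)=6,φ(6)=2,φ(3)=2,φ(2)=1,φ(1)=1 ⇒ 18
q^19  k|19↦φ(k): 19:18 1:1  a_19=19

13, 14, 15, 16, 17, 18, 19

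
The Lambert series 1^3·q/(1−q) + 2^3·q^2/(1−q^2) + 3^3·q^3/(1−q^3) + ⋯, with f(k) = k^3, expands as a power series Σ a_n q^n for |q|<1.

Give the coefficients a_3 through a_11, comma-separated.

q^3  k|3↦f(k): 3:27 1:1  a_3=28
q^4  k|4↦f(k): 4:64 2:8 1:1  a_4=73
d|5:{1,5}  Σf=1+125=126
q^6  k|6↦f(k): 6:216 3:27 2:8 1:1  a_6=252
d|7:{7,1}  Σf=343+1=344
[q^8] f(1)=1,f(2)=8,f(4)=64,f(8)=512 ⇒ 585
[q^9] f(1)=1,f(3)=27,f(9)=729 ⇒ 757
q^10  k|10↦f(k): 1:1 2:8 5:125 10:1000  a_10=1134
n=11: 11·1 1·11  f→[1331+1]=1332

28, 73, 126, 252, 344, 585, 757, 1134, 1332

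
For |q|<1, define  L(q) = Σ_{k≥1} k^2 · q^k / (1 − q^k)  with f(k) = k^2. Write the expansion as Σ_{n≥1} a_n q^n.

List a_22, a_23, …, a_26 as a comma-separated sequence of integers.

610, 530, 850, 651, 850

[q^22] f(1)=1,f(2)=4,f(11)=121,f(22)=484 ⇒ 610
[q^23] f(23)=529,f(1)=1 ⇒ 530
[q^24] f(24)=576,f(12)=144,f(8)=64,f(6)=36,f(4)=16,f(3)=9,f(2)=4,f(1)=1 ⇒ 850
q^25  k|25↦f(k): 1:1 5:25 25:625  a_25=651
q^26  k|26↦f(k): 26:676 13:169 2:4 1:1  a_26=850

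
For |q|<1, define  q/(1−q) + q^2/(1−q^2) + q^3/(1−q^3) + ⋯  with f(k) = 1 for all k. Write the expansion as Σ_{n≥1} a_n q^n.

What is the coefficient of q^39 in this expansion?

a_39 = 4

q^39  k|39↦f(k): 39:1 13:1 3:1 1:1  a_39=4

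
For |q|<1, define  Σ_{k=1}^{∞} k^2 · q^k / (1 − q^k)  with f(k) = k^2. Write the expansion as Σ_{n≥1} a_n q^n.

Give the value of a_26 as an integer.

n=26: 26·1 13·2 2·13 1·26  f→[676+169+4+1]=850

a_26 = 850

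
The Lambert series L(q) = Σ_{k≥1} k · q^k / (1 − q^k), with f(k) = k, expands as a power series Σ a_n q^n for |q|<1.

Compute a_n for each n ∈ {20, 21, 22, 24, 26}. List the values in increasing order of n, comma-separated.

42, 32, 36, 60, 42

n=20: 1·20 2·10 4·5 5·4 10·2 20·1  f→[1+2+4+5+10+20]=42
n=21: 1·21 3·7 7·3 21·1  f→[1+3+7+21]=32
d|22:{22,11,2,1}  Σf=22+11+2+1=36
n=24: 1·24 2·12 3·8 4·6 6·4 8·3 12·2 24·1  f→[1+2+3+4+6+8+12+24]=60
q^26  k|26↦f(k): 1:1 2:2 13:13 26:26  a_26=42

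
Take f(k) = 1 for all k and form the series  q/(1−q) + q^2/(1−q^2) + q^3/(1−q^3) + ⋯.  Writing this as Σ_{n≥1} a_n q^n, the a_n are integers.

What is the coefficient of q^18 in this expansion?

q^18  k|18↦f(k): 18:1 9:1 6:1 3:1 2:1 1:1  a_18=6

a_18 = 6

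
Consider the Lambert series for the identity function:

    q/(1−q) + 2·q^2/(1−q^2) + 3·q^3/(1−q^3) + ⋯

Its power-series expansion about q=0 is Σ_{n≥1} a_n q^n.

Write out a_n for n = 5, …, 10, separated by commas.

q^5  k|5↦f(k): 1:1 5:5  a_5=6
d|6:{1,2,3,6}  Σf=1+2+3+6=12
d|7:{1,7}  Σf=1+7=8
q^8  k|8↦f(k): 8:8 4:4 2:2 1:1  a_8=15
n=9: 9·1 3·3 1·9  f→[9+3+1]=13
q^10  k|10↦f(k): 1:1 2:2 5:5 10:10  a_10=18

6, 12, 8, 15, 13, 18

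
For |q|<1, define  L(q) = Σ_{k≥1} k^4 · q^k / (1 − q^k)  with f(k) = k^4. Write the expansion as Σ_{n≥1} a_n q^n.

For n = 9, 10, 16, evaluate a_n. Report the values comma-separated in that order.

6643, 10642, 69905

q^9  k|9↦f(k): 1:1 3:81 9:6561  a_9=6643
d|10:{1,2,5,10}  Σf=1+16+625+10000=10642
d|16:{1,2,4,8,16}  Σf=1+16+256+4096+65536=69905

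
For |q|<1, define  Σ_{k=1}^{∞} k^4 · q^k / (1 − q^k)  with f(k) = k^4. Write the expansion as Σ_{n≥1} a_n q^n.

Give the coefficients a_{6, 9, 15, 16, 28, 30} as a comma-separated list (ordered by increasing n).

1394, 6643, 51332, 69905, 655746, 872644

q^6  k|6↦f(k): 1:1 2:16 3:81 6:1296  a_6=1394
q^9  k|9↦f(k): 1:1 3:81 9:6561  a_9=6643
q^15  k|15↦f(k): 1:1 3:81 5:625 15:50625  a_15=51332
[q^16] f(16)=65536,f(8)=4096,f(4)=256,f(2)=16,f(1)=1 ⇒ 69905
n=28: 28·1 14·2 7·4 4·7 2·14 1·28  f→[614656+38416+2401+256+16+1]=655746
[q^30] f(1)=1,f(2)=16,f(3)=81,f(5)=625,f(6)=1296,f(10)=10000,f(15)=50625,f(30)=810000 ⇒ 872644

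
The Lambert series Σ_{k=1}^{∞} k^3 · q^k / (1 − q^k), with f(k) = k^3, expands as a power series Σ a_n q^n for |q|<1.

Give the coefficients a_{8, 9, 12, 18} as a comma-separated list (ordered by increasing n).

[q^8] f(1)=1,f(2)=8,f(4)=64,f(8)=512 ⇒ 585
d|9:{1,3,9}  Σf=1+27+729=757
d|12:{1,2,3,4,6,12}  Σf=1+8+27+64+216+1728=2044
q^18  k|18↦f(k): 18:5832 9:729 6:216 3:27 2:8 1:1  a_18=6813

585, 757, 2044, 6813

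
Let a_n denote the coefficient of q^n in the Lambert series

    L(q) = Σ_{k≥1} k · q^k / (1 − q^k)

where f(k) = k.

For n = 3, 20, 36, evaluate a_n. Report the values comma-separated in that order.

4, 42, 91

q^3  k|3↦f(k): 3:3 1:1  a_3=4
q^20  k|20↦f(k): 20:20 10:10 5:5 4:4 2:2 1:1  a_20=42
q^36  k|36↦f(k): 36:36 18:18 12:12 9:9 6:6 4:4 3:3 2:2 1:1  a_36=91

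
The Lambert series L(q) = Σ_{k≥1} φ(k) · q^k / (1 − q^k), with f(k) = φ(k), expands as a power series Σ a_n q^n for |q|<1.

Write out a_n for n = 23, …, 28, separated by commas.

n=23: 1·23 23·1  φ→[1+22]=23
q^24  k|24↦φ(k): 1:1 2:1 3:2 4:2 6:2 8:4 12:4 24:8  a_24=24
q^25  k|25↦φ(k): 25:20 5:4 1:1  a_25=25
n=26: 1·26 2·13 13·2 26·1  φ→[1+1+12+12]=26
n=27: 27·1 9·3 3·9 1·27  φ→[18+6+2+1]=27
d|28:{1,2,4,7,14,28}  Σφ=1+1+2+6+6+12=28

23, 24, 25, 26, 27, 28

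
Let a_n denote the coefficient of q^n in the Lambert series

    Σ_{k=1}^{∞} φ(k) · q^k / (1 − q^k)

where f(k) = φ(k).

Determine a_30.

q^30  k|30↦φ(k): 30:8 15:8 10:4 6:2 5:4 3:2 2:1 1:1  a_30=30

a_30 = 30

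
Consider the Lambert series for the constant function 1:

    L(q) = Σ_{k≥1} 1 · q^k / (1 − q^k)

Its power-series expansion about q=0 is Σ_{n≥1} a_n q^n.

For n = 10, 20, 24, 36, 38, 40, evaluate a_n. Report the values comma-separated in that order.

4, 6, 8, 9, 4, 8

[q^10] f(10)=1,f(5)=1,f(2)=1,f(1)=1 ⇒ 4
q^20  k|20↦f(k): 1:1 2:1 4:1 5:1 10:1 20:1  a_20=6
q^24  k|24↦f(k): 24:1 12:1 8:1 6:1 4:1 3:1 2:1 1:1  a_24=8
[q^36] f(1)=1,f(2)=1,f(3)=1,f(4)=1,f(6)=1,f(9)=1,f(12)=1,f(18)=1,f(36)=1 ⇒ 9
[q^38] f(38)=1,f(19)=1,f(2)=1,f(1)=1 ⇒ 4
n=40: 40·1 20·2 10·4 8·5 5·8 4·10 2·20 1·40  f→[1+1+1+1+1+1+1+1]=8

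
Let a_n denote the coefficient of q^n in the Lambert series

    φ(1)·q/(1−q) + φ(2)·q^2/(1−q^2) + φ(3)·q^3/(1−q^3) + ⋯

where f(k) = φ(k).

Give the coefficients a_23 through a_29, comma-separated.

q^23  k|23↦φ(k): 23:22 1:1  a_23=23
[q^24] φ(24)=8,φ(12)=4,φ(8)=4,φ(6)=2,φ(4)=2,φ(3)=2,φ(2)=1,φ(1)=1 ⇒ 24
n=25: 25·1 5·5 1·25  φ→[20+4+1]=25
d|26:{26,13,2,1}  Σφ=12+12+1+1=26
n=27: 1·27 3·9 9·3 27·1  φ→[1+2+6+18]=27
q^28  k|28↦φ(k): 28:12 14:6 7:6 4:2 2:1 1:1  a_28=28
d|29:{1,29}  Σφ=1+28=29

23, 24, 25, 26, 27, 28, 29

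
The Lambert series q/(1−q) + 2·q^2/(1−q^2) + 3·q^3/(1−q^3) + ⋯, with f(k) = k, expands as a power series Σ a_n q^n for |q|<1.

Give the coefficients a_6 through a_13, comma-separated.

[q^6] f(1)=1,f(2)=2,f(3)=3,f(6)=6 ⇒ 12
q^7  k|7↦f(k): 7:7 1:1  a_7=8
n=8: 8·1 4·2 2·4 1·8  f→[8+4+2+1]=15
[q^9] f(9)=9,f(3)=3,f(1)=1 ⇒ 13
[q^10] f(10)=10,f(5)=5,f(2)=2,f(1)=1 ⇒ 18
d|11:{11,1}  Σf=11+1=12
q^12  k|12↦f(k): 12:12 6:6 4:4 3:3 2:2 1:1  a_12=28
[q^13] f(13)=13,f(1)=1 ⇒ 14

12, 8, 15, 13, 18, 12, 28, 14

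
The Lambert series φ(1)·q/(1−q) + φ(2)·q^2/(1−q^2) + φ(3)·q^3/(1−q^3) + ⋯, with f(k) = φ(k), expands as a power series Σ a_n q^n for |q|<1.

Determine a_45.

q^45  k|45↦φ(k): 1:1 3:2 5:4 9:6 15:8 45:24  a_45=45

a_45 = 45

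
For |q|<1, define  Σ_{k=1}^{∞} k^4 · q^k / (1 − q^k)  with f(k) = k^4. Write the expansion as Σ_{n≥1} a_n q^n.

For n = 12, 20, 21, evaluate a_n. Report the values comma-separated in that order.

22386, 170898, 196964

[q^12] f(1)=1,f(2)=16,f(3)=81,f(4)=256,f(6)=1296,f(12)=20736 ⇒ 22386
n=20: 1·20 2·10 4·5 5·4 10·2 20·1  f→[1+16+256+625+10000+160000]=170898
d|21:{21,7,3,1}  Σf=194481+2401+81+1=196964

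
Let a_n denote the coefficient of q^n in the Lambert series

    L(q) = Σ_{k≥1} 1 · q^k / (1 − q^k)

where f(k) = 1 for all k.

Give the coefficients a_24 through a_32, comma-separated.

d|24:{24,12,8,6,4,3,2,1}  Σf=1+1+1+1+1+1+1+1=8
q^25  k|25↦f(k): 25:1 5:1 1:1  a_25=3
q^26  k|26↦f(k): 1:1 2:1 13:1 26:1  a_26=4
n=27: 1·27 3·9 9·3 27·1  f→[1+1+1+1]=4
d|28:{1,2,4,7,14,28}  Σf=1+1+1+1+1+1=6
[q^29] f(29)=1,f(1)=1 ⇒ 2
n=30: 1·30 2·15 3·10 5·6 6·5 10·3 15·2 30·1  f→[1+1+1+1+1+1+1+1]=8
[q^31] f(31)=1,f(1)=1 ⇒ 2
d|32:{32,16,8,4,2,1}  Σf=1+1+1+1+1+1=6

8, 3, 4, 4, 6, 2, 8, 2, 6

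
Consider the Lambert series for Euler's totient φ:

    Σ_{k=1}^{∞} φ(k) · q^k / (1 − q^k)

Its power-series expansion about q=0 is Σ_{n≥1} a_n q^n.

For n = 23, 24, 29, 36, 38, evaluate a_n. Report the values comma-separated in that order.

q^23  k|23↦φ(k): 1:1 23:22  a_23=23
d|24:{1,2,3,4,6,8,12,24}  Σφ=1+1+2+2+2+4+4+8=24
[q^29] φ(1)=1,φ(29)=28 ⇒ 29
n=36: 1·36 2·18 3·12 4·9 6·6 9·4 12·3 18·2 36·1  φ→[1+1+2+2+2+6+4+6+12]=36
[q^38] φ(1)=1,φ(2)=1,φ(19)=18,φ(38)=18 ⇒ 38

23, 24, 29, 36, 38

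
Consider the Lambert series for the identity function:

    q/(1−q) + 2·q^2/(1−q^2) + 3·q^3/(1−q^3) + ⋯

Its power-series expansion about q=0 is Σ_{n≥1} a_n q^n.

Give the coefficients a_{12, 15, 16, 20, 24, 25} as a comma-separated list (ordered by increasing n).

d|12:{1,2,3,4,6,12}  Σf=1+2+3+4+6+12=28
[q^15] f(1)=1,f(3)=3,f(5)=5,f(15)=15 ⇒ 24
q^16  k|16↦f(k): 16:16 8:8 4:4 2:2 1:1  a_16=31
n=20: 20·1 10·2 5·4 4·5 2·10 1·20  f→[20+10+5+4+2+1]=42
q^24  k|24↦f(k): 24:24 12:12 8:8 6:6 4:4 3:3 2:2 1:1  a_24=60
q^25  k|25↦f(k): 1:1 5:5 25:25  a_25=31

28, 24, 31, 42, 60, 31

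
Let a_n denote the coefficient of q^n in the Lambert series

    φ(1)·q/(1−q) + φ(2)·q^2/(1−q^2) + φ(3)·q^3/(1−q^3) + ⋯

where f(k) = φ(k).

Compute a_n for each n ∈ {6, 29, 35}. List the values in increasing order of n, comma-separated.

n=6: 6·1 3·2 2·3 1·6  φ→[2+2+1+1]=6
n=29: 1·29 29·1  φ→[1+28]=29
n=35: 1·35 5·7 7·5 35·1  φ→[1+4+6+24]=35

6, 29, 35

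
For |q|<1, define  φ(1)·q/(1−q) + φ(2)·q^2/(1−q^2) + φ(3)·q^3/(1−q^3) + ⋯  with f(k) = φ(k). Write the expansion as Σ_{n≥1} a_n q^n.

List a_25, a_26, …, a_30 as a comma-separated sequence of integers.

[q^25] φ(1)=1,φ(5)=4,φ(25)=20 ⇒ 25
d|26:{1,2,13,26}  Σφ=1+1+12+12=26
n=27: 1·27 3·9 9·3 27·1  φ→[1+2+6+18]=27
n=28: 1·28 2·14 4·7 7·4 14·2 28·1  φ→[1+1+2+6+6+12]=28
q^29  k|29↦φ(k): 29:28 1:1  a_29=29
q^30  k|30↦φ(k): 1:1 2:1 3:2 5:4 6:2 10:4 15:8 30:8  a_30=30

25, 26, 27, 28, 29, 30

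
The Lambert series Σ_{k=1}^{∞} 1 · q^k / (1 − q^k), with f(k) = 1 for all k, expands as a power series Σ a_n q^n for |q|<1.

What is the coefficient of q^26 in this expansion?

a_26 = 4

q^26  k|26↦f(k): 26:1 13:1 2:1 1:1  a_26=4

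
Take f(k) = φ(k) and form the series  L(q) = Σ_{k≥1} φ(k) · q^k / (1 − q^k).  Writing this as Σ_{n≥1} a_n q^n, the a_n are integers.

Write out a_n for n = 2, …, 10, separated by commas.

d|2:{2,1}  Σφ=1+1=2
q^3  k|3↦φ(k): 3:2 1:1  a_3=3
d|4:{1,2,4}  Σφ=1+1+2=4
n=5: 1·5 5·1  φ→[1+4]=5
q^6  k|6↦φ(k): 1:1 2:1 3:2 6:2  a_6=6
n=7: 1·7 7·1  φ→[1+6]=7
q^8  k|8↦φ(k): 8:4 4:2 2:1 1:1  a_8=8
d|9:{9,3,1}  Σφ=6+2+1=9
q^10  k|10↦φ(k): 10:4 5:4 2:1 1:1  a_10=10

2, 3, 4, 5, 6, 7, 8, 9, 10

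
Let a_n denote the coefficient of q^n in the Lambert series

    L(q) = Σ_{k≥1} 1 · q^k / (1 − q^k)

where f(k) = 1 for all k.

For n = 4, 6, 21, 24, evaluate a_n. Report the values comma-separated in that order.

3, 4, 4, 8

[q^4] f(1)=1,f(2)=1,f(4)=1 ⇒ 3
d|6:{1,2,3,6}  Σf=1+1+1+1=4
q^21  k|21↦f(k): 21:1 7:1 3:1 1:1  a_21=4
n=24: 1·24 2·12 3·8 4·6 6·4 8·3 12·2 24·1  f→[1+1+1+1+1+1+1+1]=8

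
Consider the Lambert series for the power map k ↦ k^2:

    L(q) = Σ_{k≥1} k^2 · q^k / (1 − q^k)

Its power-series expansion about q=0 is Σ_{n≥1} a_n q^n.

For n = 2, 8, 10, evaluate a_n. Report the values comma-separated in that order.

q^2  k|2↦f(k): 1:1 2:4  a_2=5
d|8:{8,4,2,1}  Σf=64+16+4+1=85
n=10: 10·1 5·2 2·5 1·10  f→[100+25+4+1]=130

5, 85, 130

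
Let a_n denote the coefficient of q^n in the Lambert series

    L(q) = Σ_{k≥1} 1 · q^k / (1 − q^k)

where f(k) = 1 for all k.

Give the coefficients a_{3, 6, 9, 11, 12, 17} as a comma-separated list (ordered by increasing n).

n=3: 3·1 1·3  f→[1+1]=2
[q^6] f(6)=1,f(3)=1,f(2)=1,f(1)=1 ⇒ 4
[q^9] f(1)=1,f(3)=1,f(9)=1 ⇒ 3
n=11: 11·1 1·11  f→[1+1]=2
[q^12] f(1)=1,f(2)=1,f(3)=1,f(4)=1,f(6)=1,f(12)=1 ⇒ 6
d|17:{1,17}  Σf=1+1=2

2, 4, 3, 2, 6, 2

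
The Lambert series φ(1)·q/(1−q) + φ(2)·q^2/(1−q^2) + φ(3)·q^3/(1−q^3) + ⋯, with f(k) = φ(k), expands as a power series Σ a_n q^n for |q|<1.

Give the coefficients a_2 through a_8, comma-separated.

n=2: 2·1 1·2  φ→[1+1]=2
q^3  k|3↦φ(k): 3:2 1:1  a_3=3
q^4  k|4↦φ(k): 1:1 2:1 4:2  a_4=4
d|5:{5,1}  Σφ=4+1=5
[q^6] φ(1)=1,φ(2)=1,φ(3)=2,φ(6)=2 ⇒ 6
d|7:{7,1}  Σφ=6+1=7
n=8: 8·1 4·2 2·4 1·8  φ→[4+2+1+1]=8

2, 3, 4, 5, 6, 7, 8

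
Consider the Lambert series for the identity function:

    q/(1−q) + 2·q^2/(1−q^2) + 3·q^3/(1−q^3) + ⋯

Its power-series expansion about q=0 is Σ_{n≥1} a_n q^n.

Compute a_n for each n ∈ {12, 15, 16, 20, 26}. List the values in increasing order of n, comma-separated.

28, 24, 31, 42, 42

q^12  k|12↦f(k): 1:1 2:2 3:3 4:4 6:6 12:12  a_12=28
n=15: 15·1 5·3 3·5 1·15  f→[15+5+3+1]=24
[q^16] f(16)=16,f(8)=8,f(4)=4,f(2)=2,f(1)=1 ⇒ 31
n=20: 20·1 10·2 5·4 4·5 2·10 1·20  f→[20+10+5+4+2+1]=42
n=26: 1·26 2·13 13·2 26·1  f→[1+2+13+26]=42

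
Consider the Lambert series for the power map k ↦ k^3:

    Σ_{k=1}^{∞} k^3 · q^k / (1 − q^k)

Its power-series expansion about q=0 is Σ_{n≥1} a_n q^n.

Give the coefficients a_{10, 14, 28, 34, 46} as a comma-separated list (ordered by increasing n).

1134, 3096, 25112, 44226, 109512

d|10:{10,5,2,1}  Σf=1000+125+8+1=1134
q^14  k|14↦f(k): 14:2744 7:343 2:8 1:1  a_14=3096
d|28:{28,14,7,4,2,1}  Σf=21952+2744+343+64+8+1=25112
d|34:{34,17,2,1}  Σf=39304+4913+8+1=44226
[q^46] f(46)=97336,f(23)=12167,f(2)=8,f(1)=1 ⇒ 109512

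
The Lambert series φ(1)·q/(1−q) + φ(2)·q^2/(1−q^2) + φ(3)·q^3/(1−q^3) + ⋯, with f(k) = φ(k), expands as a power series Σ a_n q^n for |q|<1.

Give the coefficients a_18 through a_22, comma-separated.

[q^18] φ(1)=1,φ(2)=1,φ(3)=2,φ(6)=2,φ(9)=6,φ(18)=6 ⇒ 18
d|19:{19,1}  Σφ=18+1=19
n=20: 1·20 2·10 4·5 5·4 10·2 20·1  φ→[1+1+2+4+4+8]=20
n=21: 1·21 3·7 7·3 21·1  φ→[1+2+6+12]=21
n=22: 22·1 11·2 2·11 1·22  φ→[10+10+1+1]=22

18, 19, 20, 21, 22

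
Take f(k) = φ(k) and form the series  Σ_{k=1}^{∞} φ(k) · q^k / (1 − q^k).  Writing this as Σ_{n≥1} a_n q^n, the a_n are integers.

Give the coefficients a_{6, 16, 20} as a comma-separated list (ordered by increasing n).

n=6: 1·6 2·3 3·2 6·1  φ→[1+1+2+2]=6
q^16  k|16↦φ(k): 16:8 8:4 4:2 2:1 1:1  a_16=16
n=20: 1·20 2·10 4·5 5·4 10·2 20·1  φ→[1+1+2+4+4+8]=20

6, 16, 20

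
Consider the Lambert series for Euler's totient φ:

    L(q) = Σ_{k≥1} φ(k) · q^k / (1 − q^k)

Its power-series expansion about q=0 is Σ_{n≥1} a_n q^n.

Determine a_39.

d|39:{1,3,13,39}  Σφ=1+2+12+24=39

a_39 = 39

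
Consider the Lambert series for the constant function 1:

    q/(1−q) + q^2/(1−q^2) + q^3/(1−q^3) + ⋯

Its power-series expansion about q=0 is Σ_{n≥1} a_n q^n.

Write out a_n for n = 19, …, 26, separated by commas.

[q^19] f(1)=1,f(19)=1 ⇒ 2
[q^20] f(1)=1,f(2)=1,f(4)=1,f(5)=1,f(10)=1,f(20)=1 ⇒ 6
n=21: 1·21 3·7 7·3 21·1  f→[1+1+1+1]=4
[q^22] f(22)=1,f(11)=1,f(2)=1,f(1)=1 ⇒ 4
n=23: 23·1 1·23  f→[1+1]=2
n=24: 24·1 12·2 8·3 6·4 4·6 3·8 2·12 1·24  f→[1+1+1+1+1+1+1+1]=8
q^25  k|25↦f(k): 1:1 5:1 25:1  a_25=3
q^26  k|26↦f(k): 1:1 2:1 13:1 26:1  a_26=4

2, 6, 4, 4, 2, 8, 3, 4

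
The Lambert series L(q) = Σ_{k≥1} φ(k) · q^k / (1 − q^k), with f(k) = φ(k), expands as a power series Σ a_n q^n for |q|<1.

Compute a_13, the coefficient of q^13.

d|13:{13,1}  Σφ=12+1=13

a_13 = 13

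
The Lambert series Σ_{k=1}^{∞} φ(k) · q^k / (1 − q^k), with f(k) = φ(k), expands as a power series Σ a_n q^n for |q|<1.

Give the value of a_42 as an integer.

n=42: 42·1 21·2 14·3 7·6 6·7 3·14 2·21 1·42  φ→[12+12+6+6+2+2+1+1]=42

a_42 = 42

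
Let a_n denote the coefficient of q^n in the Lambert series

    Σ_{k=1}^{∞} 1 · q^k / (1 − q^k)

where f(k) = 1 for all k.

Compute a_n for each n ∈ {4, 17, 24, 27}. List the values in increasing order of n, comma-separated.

3, 2, 8, 4

n=4: 1·4 2·2 4·1  f→[1+1+1]=3
[q^17] f(17)=1,f(1)=1 ⇒ 2
[q^24] f(1)=1,f(2)=1,f(3)=1,f(4)=1,f(6)=1,f(8)=1,f(12)=1,f(24)=1 ⇒ 8
d|27:{1,3,9,27}  Σf=1+1+1+1=4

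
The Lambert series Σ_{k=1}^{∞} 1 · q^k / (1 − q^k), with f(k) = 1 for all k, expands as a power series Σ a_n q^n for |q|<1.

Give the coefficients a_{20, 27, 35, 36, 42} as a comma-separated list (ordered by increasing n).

6, 4, 4, 9, 8

[q^20] f(20)=1,f(10)=1,f(5)=1,f(4)=1,f(2)=1,f(1)=1 ⇒ 6
d|27:{1,3,9,27}  Σf=1+1+1+1=4
d|35:{1,5,7,35}  Σf=1+1+1+1=4
[q^36] f(36)=1,f(18)=1,f(12)=1,f(9)=1,f(6)=1,f(4)=1,f(3)=1,f(2)=1,f(1)=1 ⇒ 9
d|42:{1,2,3,6,7,14,21,42}  Σf=1+1+1+1+1+1+1+1=8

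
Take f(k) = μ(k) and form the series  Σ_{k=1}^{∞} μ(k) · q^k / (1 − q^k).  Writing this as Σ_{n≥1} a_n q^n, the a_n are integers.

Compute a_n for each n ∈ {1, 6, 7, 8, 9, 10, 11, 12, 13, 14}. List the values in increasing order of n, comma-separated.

1, 0, 0, 0, 0, 0, 0, 0, 0, 0

q^1  k|1↦μ(k): 1:1  a_1=1
[q^6] μ(1)=1,μ(2)=-1,μ(3)=-1,μ(6)=1 ⇒ 0
q^7  k|7↦μ(k): 1:1 7:-1  a_7=0
[q^8] μ(8)=0,μ(4)=0,μ(2)=-1,μ(1)=1 ⇒ 0
[q^9] μ(9)=0,μ(3)=-1,μ(1)=1 ⇒ 0
[q^10] μ(1)=1,μ(2)=-1,μ(5)=-1,μ(10)=1 ⇒ 0
n=11: 11·1 1·11  μ→[(-1)+1]=0
q^12  k|12↦μ(k): 1:1 2:-1 3:-1 4:0 6:1 12:0  a_12=0
d|13:{13,1}  Σμ=(-1)+1=0
d|14:{1,2,7,14}  Σμ=1+(-1)+(-1)+1=0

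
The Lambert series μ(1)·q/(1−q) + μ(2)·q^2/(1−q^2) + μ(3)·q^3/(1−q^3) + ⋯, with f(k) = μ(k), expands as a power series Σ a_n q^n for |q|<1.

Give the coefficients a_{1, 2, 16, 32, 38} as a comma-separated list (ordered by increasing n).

1, 0, 0, 0, 0

[q^1] μ(1)=1 ⇒ 1
q^2  k|2↦μ(k): 2:-1 1:1  a_2=0
n=16: 16·1 8·2 4·4 2·8 1·16  μ→[0+0+0+(-1)+1]=0
d|32:{1,2,4,8,16,32}  Σμ=1+(-1)+0+0+0+0=0
[q^38] μ(38)=1,μ(19)=-1,μ(2)=-1,μ(1)=1 ⇒ 0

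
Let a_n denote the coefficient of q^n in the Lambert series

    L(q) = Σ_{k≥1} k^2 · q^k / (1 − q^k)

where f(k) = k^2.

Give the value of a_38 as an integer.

a_38 = 1810

n=38: 38·1 19·2 2·19 1·38  f→[1444+361+4+1]=1810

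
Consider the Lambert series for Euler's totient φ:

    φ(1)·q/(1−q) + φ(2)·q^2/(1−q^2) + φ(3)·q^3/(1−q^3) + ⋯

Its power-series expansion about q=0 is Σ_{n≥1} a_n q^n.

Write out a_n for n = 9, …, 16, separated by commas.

n=9: 1·9 3·3 9·1  φ→[1+2+6]=9
d|10:{1,2,5,10}  Σφ=1+1+4+4=10
n=11: 1·11 11·1  φ→[1+10]=11
[q^12] φ(1)=1,φ(2)=1,φ(3)=2,φ(4)=2,φ(6)=2,φ(12)=4 ⇒ 12
q^13  k|13↦φ(k): 13:12 1:1  a_13=13
n=14: 1·14 2·7 7·2 14·1  φ→[1+1+6+6]=14
d|15:{1,3,5,15}  Σφ=1+2+4+8=15
n=16: 16·1 8·2 4·4 2·8 1·16  φ→[8+4+2+1+1]=16

9, 10, 11, 12, 13, 14, 15, 16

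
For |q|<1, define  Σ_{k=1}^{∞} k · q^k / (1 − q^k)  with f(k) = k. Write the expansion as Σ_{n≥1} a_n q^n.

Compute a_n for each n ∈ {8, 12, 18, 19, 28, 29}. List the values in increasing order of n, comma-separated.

q^8  k|8↦f(k): 1:1 2:2 4:4 8:8  a_8=15
n=12: 12·1 6·2 4·3 3·4 2·6 1·12  f→[12+6+4+3+2+1]=28
q^18  k|18↦f(k): 18:18 9:9 6:6 3:3 2:2 1:1  a_18=39
n=19: 1·19 19·1  f→[1+19]=20
q^28  k|28↦f(k): 28:28 14:14 7:7 4:4 2:2 1:1  a_28=56
n=29: 1·29 29·1  f→[1+29]=30

15, 28, 39, 20, 56, 30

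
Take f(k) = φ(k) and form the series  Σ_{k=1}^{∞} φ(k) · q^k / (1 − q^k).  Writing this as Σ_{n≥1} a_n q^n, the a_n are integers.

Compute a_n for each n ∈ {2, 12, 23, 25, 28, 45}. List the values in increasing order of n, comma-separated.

q^2  k|2↦φ(k): 2:1 1:1  a_2=2
n=12: 12·1 6·2 4·3 3·4 2·6 1·12  φ→[4+2+2+2+1+1]=12
n=23: 23·1 1·23  φ→[22+1]=23
[q^25] φ(1)=1,φ(5)=4,φ(25)=20 ⇒ 25
n=28: 1·28 2·14 4·7 7·4 14·2 28·1  φ→[1+1+2+6+6+12]=28
[q^45] φ(45)=24,φ(15)=8,φ(9)=6,φ(5)=4,φ(3)=2,φ(1)=1 ⇒ 45

2, 12, 23, 25, 28, 45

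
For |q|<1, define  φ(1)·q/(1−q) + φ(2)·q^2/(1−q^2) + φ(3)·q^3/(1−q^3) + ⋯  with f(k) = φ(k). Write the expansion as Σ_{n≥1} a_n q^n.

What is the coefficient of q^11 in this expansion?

q^11  k|11↦φ(k): 11:10 1:1  a_11=11

a_11 = 11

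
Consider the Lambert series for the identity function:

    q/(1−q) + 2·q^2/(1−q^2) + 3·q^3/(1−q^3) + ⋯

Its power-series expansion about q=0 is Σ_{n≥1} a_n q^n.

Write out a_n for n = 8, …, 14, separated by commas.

15, 13, 18, 12, 28, 14, 24

d|8:{8,4,2,1}  Σf=8+4+2+1=15
[q^9] f(9)=9,f(3)=3,f(1)=1 ⇒ 13
d|10:{10,5,2,1}  Σf=10+5+2+1=18
q^11  k|11↦f(k): 1:1 11:11  a_11=12
[q^12] f(1)=1,f(2)=2,f(3)=3,f(4)=4,f(6)=6,f(12)=12 ⇒ 28
n=13: 13·1 1·13  f→[13+1]=14
d|14:{1,2,7,14}  Σf=1+2+7+14=24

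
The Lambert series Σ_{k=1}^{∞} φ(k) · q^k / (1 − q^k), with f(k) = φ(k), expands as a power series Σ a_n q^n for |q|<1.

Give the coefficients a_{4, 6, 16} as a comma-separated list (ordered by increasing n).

[q^4] φ(1)=1,φ(2)=1,φ(4)=2 ⇒ 4
n=6: 6·1 3·2 2·3 1·6  φ→[2+2+1+1]=6
[q^16] φ(16)=8,φ(8)=4,φ(4)=2,φ(2)=1,φ(1)=1 ⇒ 16

4, 6, 16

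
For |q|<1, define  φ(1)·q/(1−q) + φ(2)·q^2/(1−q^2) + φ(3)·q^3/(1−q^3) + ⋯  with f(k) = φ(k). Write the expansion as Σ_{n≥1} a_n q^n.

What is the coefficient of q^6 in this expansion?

n=6: 1·6 2·3 3·2 6·1  φ→[1+1+2+2]=6

a_6 = 6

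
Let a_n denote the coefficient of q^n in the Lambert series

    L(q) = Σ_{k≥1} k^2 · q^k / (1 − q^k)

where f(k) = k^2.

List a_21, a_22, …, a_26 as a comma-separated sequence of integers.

500, 610, 530, 850, 651, 850

n=21: 1·21 3·7 7·3 21·1  f→[1+9+49+441]=500
d|22:{1,2,11,22}  Σf=1+4+121+484=610
d|23:{1,23}  Σf=1+529=530
[q^24] f(1)=1,f(2)=4,f(3)=9,f(4)=16,f(6)=36,f(8)=64,f(12)=144,f(24)=576 ⇒ 850
[q^25] f(25)=625,f(5)=25,f(1)=1 ⇒ 651
n=26: 26·1 13·2 2·13 1·26  f→[676+169+4+1]=850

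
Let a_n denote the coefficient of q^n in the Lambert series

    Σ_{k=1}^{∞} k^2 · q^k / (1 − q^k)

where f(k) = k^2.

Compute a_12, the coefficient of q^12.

a_12 = 210

q^12  k|12↦f(k): 1:1 2:4 3:9 4:16 6:36 12:144  a_12=210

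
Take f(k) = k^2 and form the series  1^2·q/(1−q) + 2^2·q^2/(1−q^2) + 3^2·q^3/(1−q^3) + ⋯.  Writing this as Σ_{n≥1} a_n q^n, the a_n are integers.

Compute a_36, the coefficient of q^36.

a_36 = 1911

[q^36] f(36)=1296,f(18)=324,f(12)=144,f(9)=81,f(6)=36,f(4)=16,f(3)=9,f(2)=4,f(1)=1 ⇒ 1911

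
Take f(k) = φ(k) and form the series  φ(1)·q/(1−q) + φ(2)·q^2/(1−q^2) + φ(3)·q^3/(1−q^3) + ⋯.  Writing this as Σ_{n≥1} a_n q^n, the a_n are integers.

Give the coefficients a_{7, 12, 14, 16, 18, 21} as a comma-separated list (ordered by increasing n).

[q^7] φ(7)=6,φ(1)=1 ⇒ 7
d|12:{12,6,4,3,2,1}  Σφ=4+2+2+2+1+1=12
n=14: 1·14 2·7 7·2 14·1  φ→[1+1+6+6]=14
n=16: 16·1 8·2 4·4 2·8 1·16  φ→[8+4+2+1+1]=16
q^18  k|18↦φ(k): 1:1 2:1 3:2 6:2 9:6 18:6  a_18=18
d|21:{21,7,3,1}  Σφ=12+6+2+1=21

7, 12, 14, 16, 18, 21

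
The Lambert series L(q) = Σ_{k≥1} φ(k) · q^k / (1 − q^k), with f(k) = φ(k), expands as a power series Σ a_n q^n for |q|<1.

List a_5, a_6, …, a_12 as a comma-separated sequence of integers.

q^5  k|5↦φ(k): 1:1 5:4  a_5=5
q^6  k|6↦φ(k): 6:2 3:2 2:1 1:1  a_6=6
d|7:{7,1}  Σφ=6+1=7
d|8:{1,2,4,8}  Σφ=1+1+2+4=8
[q^9] φ(1)=1,φ(3)=2,φ(9)=6 ⇒ 9
q^10  k|10↦φ(k): 10:4 5:4 2:1 1:1  a_10=10
q^11  k|11↦φ(k): 1:1 11:10  a_11=11
q^12  k|12↦φ(k): 12:4 6:2 4:2 3:2 2:1 1:1  a_12=12

5, 6, 7, 8, 9, 10, 11, 12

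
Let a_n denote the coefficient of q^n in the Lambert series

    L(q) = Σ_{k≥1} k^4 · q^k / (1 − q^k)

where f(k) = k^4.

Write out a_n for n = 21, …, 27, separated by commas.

196964, 248914, 279842, 358258, 391251, 485554, 538084

n=21: 21·1 7·3 3·7 1·21  f→[194481+2401+81+1]=196964
n=22: 1·22 2·11 11·2 22·1  f→[1+16+14641+234256]=248914
[q^23] f(23)=279841,f(1)=1 ⇒ 279842
d|24:{24,12,8,6,4,3,2,1}  Σf=331776+20736+4096+1296+256+81+16+1=358258
[q^25] f(1)=1,f(5)=625,f(25)=390625 ⇒ 391251
d|26:{26,13,2,1}  Σf=456976+28561+16+1=485554
q^27  k|27↦f(k): 1:1 3:81 9:6561 27:531441  a_27=538084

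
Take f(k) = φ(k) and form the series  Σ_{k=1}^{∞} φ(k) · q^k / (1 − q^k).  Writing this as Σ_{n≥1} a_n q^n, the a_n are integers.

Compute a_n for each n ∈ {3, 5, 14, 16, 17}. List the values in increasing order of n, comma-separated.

q^3  k|3↦φ(k): 1:1 3:2  a_3=3
d|5:{5,1}  Σφ=4+1=5
n=14: 1·14 2·7 7·2 14·1  φ→[1+1+6+6]=14
q^16  k|16↦φ(k): 16:8 8:4 4:2 2:1 1:1  a_16=16
[q^17] φ(1)=1,φ(17)=16 ⇒ 17

3, 5, 14, 16, 17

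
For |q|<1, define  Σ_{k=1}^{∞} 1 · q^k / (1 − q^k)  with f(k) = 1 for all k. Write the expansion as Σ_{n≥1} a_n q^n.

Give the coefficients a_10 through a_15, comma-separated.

4, 2, 6, 2, 4, 4

[q^10] f(1)=1,f(2)=1,f(5)=1,f(10)=1 ⇒ 4
[q^11] f(11)=1,f(1)=1 ⇒ 2
n=12: 1·12 2·6 3·4 4·3 6·2 12·1  f→[1+1+1+1+1+1]=6
q^13  k|13↦f(k): 1:1 13:1  a_13=2
q^14  k|14↦f(k): 1:1 2:1 7:1 14:1  a_14=4
q^15  k|15↦f(k): 15:1 5:1 3:1 1:1  a_15=4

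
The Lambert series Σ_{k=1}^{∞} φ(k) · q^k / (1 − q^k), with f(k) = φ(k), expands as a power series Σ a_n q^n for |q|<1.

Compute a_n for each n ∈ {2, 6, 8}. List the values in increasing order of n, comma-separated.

n=2: 2·1 1·2  φ→[1+1]=2
d|6:{1,2,3,6}  Σφ=1+1+2+2=6
n=8: 8·1 4·2 2·4 1·8  φ→[4+2+1+1]=8

2, 6, 8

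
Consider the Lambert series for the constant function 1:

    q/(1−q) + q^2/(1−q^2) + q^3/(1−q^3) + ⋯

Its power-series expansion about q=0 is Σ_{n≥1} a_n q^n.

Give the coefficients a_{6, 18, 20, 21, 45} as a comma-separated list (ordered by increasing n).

n=6: 1·6 2·3 3·2 6·1  f→[1+1+1+1]=4
d|18:{1,2,3,6,9,18}  Σf=1+1+1+1+1+1=6
[q^20] f(1)=1,f(2)=1,f(4)=1,f(5)=1,f(10)=1,f(20)=1 ⇒ 6
d|21:{1,3,7,21}  Σf=1+1+1+1=4
n=45: 45·1 15·3 9·5 5·9 3·15 1·45  f→[1+1+1+1+1+1]=6

4, 6, 6, 4, 6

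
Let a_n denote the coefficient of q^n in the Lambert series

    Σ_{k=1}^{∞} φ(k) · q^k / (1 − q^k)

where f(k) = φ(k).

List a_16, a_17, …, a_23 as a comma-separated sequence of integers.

n=16: 1·16 2·8 4·4 8·2 16·1  φ→[1+1+2+4+8]=16
n=17: 1·17 17·1  φ→[1+16]=17
d|18:{1,2,3,6,9,18}  Σφ=1+1+2+2+6+6=18
n=19: 19·1 1·19  φ→[18+1]=19
d|20:{20,10,5,4,2,1}  Σφ=8+4+4+2+1+1=20
[q^21] φ(21)=12,φ(7)=6,φ(3)=2,φ(1)=1 ⇒ 21
d|22:{1,2,11,22}  Σφ=1+1+10+10=22
[q^23] φ(1)=1,φ(23)=22 ⇒ 23

16, 17, 18, 19, 20, 21, 22, 23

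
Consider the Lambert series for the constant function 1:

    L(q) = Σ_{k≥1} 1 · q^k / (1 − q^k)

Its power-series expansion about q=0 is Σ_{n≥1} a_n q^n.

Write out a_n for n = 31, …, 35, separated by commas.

2, 6, 4, 4, 4

q^31  k|31↦f(k): 1:1 31:1  a_31=2
d|32:{32,16,8,4,2,1}  Σf=1+1+1+1+1+1=6
n=33: 1·33 3·11 11·3 33·1  f→[1+1+1+1]=4
[q^34] f(1)=1,f(2)=1,f(17)=1,f(34)=1 ⇒ 4
n=35: 35·1 7·5 5·7 1·35  f→[1+1+1+1]=4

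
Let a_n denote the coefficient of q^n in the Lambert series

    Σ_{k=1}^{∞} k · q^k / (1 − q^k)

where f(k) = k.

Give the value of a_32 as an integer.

a_32 = 63

n=32: 1·32 2·16 4·8 8·4 16·2 32·1  f→[1+2+4+8+16+32]=63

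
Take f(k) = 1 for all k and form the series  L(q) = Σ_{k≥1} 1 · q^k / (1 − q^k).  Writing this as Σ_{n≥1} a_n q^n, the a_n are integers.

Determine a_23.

[q^23] f(23)=1,f(1)=1 ⇒ 2

a_23 = 2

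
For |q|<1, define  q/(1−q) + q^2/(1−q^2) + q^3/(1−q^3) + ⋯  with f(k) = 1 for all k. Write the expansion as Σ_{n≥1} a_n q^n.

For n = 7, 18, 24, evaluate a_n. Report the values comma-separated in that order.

n=7: 1·7 7·1  f→[1+1]=2
d|18:{18,9,6,3,2,1}  Σf=1+1+1+1+1+1=6
n=24: 24·1 12·2 8·3 6·4 4·6 3·8 2·12 1·24  f→[1+1+1+1+1+1+1+1]=8

2, 6, 8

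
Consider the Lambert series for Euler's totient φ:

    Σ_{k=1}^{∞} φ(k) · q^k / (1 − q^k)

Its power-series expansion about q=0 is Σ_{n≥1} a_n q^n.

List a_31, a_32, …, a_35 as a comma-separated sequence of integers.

n=31: 1·31 31·1  φ→[1+30]=31
d|32:{1,2,4,8,16,32}  Σφ=1+1+2+4+8+16=32
d|33:{1,3,11,33}  Σφ=1+2+10+20=33
[q^34] φ(34)=16,φ(17)=16,φ(2)=1,φ(1)=1 ⇒ 34
q^35  k|35↦φ(k): 35:24 7:6 5:4 1:1  a_35=35

31, 32, 33, 34, 35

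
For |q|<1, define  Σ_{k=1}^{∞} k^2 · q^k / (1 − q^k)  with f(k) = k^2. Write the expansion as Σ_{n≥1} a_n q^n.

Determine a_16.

n=16: 1·16 2·8 4·4 8·2 16·1  f→[1+4+16+64+256]=341

a_16 = 341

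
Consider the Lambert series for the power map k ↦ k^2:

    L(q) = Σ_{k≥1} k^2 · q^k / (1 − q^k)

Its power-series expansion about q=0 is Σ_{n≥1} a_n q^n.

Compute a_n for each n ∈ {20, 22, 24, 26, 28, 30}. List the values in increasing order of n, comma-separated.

q^20  k|20↦f(k): 20:400 10:100 5:25 4:16 2:4 1:1  a_20=546
n=22: 1·22 2·11 11·2 22·1  f→[1+4+121+484]=610
q^24  k|24↦f(k): 1:1 2:4 3:9 4:16 6:36 8:64 12:144 24:576  a_24=850
q^26  k|26↦f(k): 26:676 13:169 2:4 1:1  a_26=850
[q^28] f(1)=1,f(2)=4,f(4)=16,f(7)=49,f(14)=196,f(28)=784 ⇒ 1050
[q^30] f(30)=900,f(15)=225,f(10)=100,f(6)=36,f(5)=25,f(3)=9,f(2)=4,f(1)=1 ⇒ 1300

546, 610, 850, 850, 1050, 1300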